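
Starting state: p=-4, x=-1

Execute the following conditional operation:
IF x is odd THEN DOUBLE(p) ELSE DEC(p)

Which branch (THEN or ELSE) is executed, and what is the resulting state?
Branch: THEN, Final state: p=-8, x=-1

Evaluating condition: x is odd
Condition is True, so THEN branch executes
After DOUBLE(p): p=-8, x=-1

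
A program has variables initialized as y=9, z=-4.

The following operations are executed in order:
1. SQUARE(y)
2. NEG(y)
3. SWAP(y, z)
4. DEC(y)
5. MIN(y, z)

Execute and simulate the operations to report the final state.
{y: -81, z: -81}

Step-by-step execution:
Initial: y=9, z=-4
After step 1 (SQUARE(y)): y=81, z=-4
After step 2 (NEG(y)): y=-81, z=-4
After step 3 (SWAP(y, z)): y=-4, z=-81
After step 4 (DEC(y)): y=-5, z=-81
After step 5 (MIN(y, z)): y=-81, z=-81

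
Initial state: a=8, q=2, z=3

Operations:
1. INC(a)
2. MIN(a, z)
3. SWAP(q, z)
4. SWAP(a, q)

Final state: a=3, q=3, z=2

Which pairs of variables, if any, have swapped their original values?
(z, q)

Comparing initial and final values:
a: 8 → 3
z: 3 → 2
q: 2 → 3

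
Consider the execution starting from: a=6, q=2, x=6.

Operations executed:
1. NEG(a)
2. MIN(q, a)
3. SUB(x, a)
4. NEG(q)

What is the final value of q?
q = 6

Tracing execution:
Step 1: NEG(a) → q = 2
Step 2: MIN(q, a) → q = -6
Step 3: SUB(x, a) → q = -6
Step 4: NEG(q) → q = 6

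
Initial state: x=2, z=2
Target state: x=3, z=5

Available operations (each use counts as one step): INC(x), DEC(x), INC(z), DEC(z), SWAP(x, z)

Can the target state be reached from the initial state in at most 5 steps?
Yes

Path (4 steps): INC(x) → INC(z) → INC(z) → INC(z)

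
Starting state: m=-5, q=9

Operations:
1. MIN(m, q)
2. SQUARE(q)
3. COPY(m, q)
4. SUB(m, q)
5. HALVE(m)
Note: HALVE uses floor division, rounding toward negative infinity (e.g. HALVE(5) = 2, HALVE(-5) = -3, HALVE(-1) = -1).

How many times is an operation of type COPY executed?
1

Counting COPY operations:
Step 3: COPY(m, q) ← COPY
Total: 1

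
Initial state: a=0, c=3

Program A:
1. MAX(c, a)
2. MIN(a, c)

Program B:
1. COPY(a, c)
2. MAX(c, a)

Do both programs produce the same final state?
No

Program A final state: a=0, c=3
Program B final state: a=3, c=3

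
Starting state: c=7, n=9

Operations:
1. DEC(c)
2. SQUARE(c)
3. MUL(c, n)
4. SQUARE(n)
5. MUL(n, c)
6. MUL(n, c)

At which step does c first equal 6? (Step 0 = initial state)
Step 1

Tracing c:
Initial: c = 7
After step 1: c = 6 ← first occurrence
After step 2: c = 36
After step 3: c = 324
After step 4: c = 324
After step 5: c = 324
After step 6: c = 324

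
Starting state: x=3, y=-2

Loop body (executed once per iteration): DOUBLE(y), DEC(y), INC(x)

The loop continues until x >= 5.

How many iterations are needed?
2

Tracing iterations:
Initial: x=3, y=-2
After iteration 1: x=4, y=-5
After iteration 2: x=5, y=-11
x >= 5 now holds, so the loop exits after 2 iterations.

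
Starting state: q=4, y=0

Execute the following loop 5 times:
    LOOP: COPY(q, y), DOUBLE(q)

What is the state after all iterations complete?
q=0, y=0

Iteration trace:
Start: q=4, y=0
After iteration 1: q=0, y=0
After iteration 2: q=0, y=0
After iteration 3: q=0, y=0
After iteration 4: q=0, y=0
After iteration 5: q=0, y=0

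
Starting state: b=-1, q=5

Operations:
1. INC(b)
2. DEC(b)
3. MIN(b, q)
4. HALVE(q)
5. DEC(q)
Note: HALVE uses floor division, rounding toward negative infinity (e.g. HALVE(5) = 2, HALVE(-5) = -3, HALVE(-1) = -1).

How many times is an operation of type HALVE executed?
1

Counting HALVE operations:
Step 4: HALVE(q) ← HALVE
Total: 1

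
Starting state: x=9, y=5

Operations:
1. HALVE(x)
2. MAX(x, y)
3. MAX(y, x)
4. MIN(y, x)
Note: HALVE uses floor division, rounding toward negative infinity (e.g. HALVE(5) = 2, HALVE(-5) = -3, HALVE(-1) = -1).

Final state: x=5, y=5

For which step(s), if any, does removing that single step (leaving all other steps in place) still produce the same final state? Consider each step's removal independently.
Step(s) 3, 4

Testing removal of each single step:
Without step 1: final = x=9, y=9 (different)
Without step 2: final = x=4, y=4 (different)
Without step 3: final = x=5, y=5 (same)
Without step 4: final = x=5, y=5 (same)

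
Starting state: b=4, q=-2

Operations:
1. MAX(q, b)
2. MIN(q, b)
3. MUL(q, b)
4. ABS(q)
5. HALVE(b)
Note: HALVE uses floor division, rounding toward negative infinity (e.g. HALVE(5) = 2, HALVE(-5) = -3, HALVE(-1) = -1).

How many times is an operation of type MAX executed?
1

Counting MAX operations:
Step 1: MAX(q, b) ← MAX
Total: 1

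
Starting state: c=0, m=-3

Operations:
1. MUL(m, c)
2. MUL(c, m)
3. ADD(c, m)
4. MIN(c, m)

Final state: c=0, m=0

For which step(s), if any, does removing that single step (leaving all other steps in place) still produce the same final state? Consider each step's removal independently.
Step(s) 2, 3, 4

Testing removal of each single step:
Without step 1: final = c=-3, m=-3 (different)
Without step 2: final = c=0, m=0 (same)
Without step 3: final = c=0, m=0 (same)
Without step 4: final = c=0, m=0 (same)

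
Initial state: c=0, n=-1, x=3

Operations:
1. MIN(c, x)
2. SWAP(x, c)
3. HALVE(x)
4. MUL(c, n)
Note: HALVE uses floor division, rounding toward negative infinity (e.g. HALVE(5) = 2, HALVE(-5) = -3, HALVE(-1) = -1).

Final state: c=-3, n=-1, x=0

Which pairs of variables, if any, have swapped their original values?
None

Comparing initial and final values:
x: 3 → 0
n: -1 → -1
c: 0 → -3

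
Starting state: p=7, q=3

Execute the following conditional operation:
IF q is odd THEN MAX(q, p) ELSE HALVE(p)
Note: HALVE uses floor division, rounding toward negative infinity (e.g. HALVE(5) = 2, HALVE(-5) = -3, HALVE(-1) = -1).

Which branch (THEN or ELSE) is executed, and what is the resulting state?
Branch: THEN, Final state: p=7, q=7

Evaluating condition: q is odd
Condition is True, so THEN branch executes
After MAX(q, p): p=7, q=7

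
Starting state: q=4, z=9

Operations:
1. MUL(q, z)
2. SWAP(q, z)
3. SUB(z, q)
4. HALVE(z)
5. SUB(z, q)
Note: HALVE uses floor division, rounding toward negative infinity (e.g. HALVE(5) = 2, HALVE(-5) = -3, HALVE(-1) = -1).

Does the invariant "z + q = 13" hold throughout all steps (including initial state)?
No, violated after step 1

The invariant is violated after step 1.

State at each step:
Initial: q=4, z=9
After step 1: q=36, z=9
After step 2: q=9, z=36
After step 3: q=9, z=27
After step 4: q=9, z=13
After step 5: q=9, z=4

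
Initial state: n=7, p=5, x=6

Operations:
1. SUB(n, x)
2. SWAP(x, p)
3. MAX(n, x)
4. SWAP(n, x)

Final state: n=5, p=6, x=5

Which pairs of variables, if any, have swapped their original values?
(x, p)

Comparing initial and final values:
x: 6 → 5
p: 5 → 6
n: 7 → 5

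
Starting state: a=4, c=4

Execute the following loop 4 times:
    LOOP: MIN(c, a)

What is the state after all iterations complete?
a=4, c=4

Iteration trace:
Start: a=4, c=4
After iteration 1: a=4, c=4
After iteration 2: a=4, c=4
After iteration 3: a=4, c=4
After iteration 4: a=4, c=4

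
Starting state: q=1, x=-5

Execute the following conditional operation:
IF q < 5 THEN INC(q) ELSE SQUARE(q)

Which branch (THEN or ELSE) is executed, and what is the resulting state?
Branch: THEN, Final state: q=2, x=-5

Evaluating condition: q < 5
q = 1
Condition is True, so THEN branch executes
After INC(q): q=2, x=-5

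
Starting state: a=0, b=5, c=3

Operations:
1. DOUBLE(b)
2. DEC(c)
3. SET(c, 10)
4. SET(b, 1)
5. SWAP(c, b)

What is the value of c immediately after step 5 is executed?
c = 1

Tracing c through execution:
Initial: c = 3
After step 1 (DOUBLE(b)): c = 3
After step 2 (DEC(c)): c = 2
After step 3 (SET(c, 10)): c = 10
After step 4 (SET(b, 1)): c = 10
After step 5 (SWAP(c, b)): c = 1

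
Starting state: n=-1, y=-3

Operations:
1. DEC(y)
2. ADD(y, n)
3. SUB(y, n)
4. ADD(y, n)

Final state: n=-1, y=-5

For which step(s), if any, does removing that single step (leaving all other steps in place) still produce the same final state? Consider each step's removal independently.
None - removing any single step changes the final result

Testing removal of each single step:
Without step 1: final = n=-1, y=-4 (different)
Without step 2: final = n=-1, y=-4 (different)
Without step 3: final = n=-1, y=-6 (different)
Without step 4: final = n=-1, y=-4 (different)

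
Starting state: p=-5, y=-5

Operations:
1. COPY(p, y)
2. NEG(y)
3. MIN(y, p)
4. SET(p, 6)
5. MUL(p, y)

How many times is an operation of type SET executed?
1

Counting SET operations:
Step 4: SET(p, 6) ← SET
Total: 1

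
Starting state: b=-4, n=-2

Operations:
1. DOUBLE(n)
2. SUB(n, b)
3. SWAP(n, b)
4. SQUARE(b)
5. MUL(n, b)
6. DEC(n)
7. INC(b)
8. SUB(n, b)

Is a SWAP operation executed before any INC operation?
Yes

First SWAP: step 3
First INC: step 7
Since 3 < 7, SWAP comes first.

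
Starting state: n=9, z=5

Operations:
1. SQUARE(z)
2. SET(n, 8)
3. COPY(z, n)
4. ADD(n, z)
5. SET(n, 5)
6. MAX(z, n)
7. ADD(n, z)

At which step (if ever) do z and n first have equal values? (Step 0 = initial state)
Step 3

z and n first become equal after step 3.

Comparing values at each step:
Initial: z=5, n=9
After step 1: z=25, n=9
After step 2: z=25, n=8
After step 3: z=8, n=8 ← equal!
After step 4: z=8, n=16
After step 5: z=8, n=5
After step 6: z=8, n=5
After step 7: z=8, n=13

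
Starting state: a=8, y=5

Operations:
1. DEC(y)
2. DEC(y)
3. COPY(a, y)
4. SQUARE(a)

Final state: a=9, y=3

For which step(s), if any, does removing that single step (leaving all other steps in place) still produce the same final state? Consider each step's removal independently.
None - removing any single step changes the final result

Testing removal of each single step:
Without step 1: final = a=16, y=4 (different)
Without step 2: final = a=16, y=4 (different)
Without step 3: final = a=64, y=3 (different)
Without step 4: final = a=3, y=3 (different)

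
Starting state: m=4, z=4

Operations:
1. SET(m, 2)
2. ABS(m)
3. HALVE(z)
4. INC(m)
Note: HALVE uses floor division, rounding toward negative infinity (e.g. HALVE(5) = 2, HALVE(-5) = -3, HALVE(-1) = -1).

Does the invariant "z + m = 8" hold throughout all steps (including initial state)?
No, violated after step 1

The invariant is violated after step 1.

State at each step:
Initial: m=4, z=4
After step 1: m=2, z=4
After step 2: m=2, z=4
After step 3: m=2, z=2
After step 4: m=3, z=2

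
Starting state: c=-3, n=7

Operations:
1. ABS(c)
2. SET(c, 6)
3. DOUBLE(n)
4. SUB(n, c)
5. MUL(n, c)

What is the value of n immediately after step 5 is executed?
n = 48

Tracing n through execution:
Initial: n = 7
After step 1 (ABS(c)): n = 7
After step 2 (SET(c, 6)): n = 7
After step 3 (DOUBLE(n)): n = 14
After step 4 (SUB(n, c)): n = 8
After step 5 (MUL(n, c)): n = 48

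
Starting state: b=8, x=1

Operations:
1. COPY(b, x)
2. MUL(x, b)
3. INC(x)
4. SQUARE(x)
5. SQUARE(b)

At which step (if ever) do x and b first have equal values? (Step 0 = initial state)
Step 1

x and b first become equal after step 1.

Comparing values at each step:
Initial: x=1, b=8
After step 1: x=1, b=1 ← equal!
After step 2: x=1, b=1 ← equal!
After step 3: x=2, b=1
After step 4: x=4, b=1
After step 5: x=4, b=1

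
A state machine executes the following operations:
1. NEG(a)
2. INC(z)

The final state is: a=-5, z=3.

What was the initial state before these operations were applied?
a=5, z=2

Working backwards:
Final state: a=-5, z=3
Before step 2 (INC(z)): a=-5, z=2
Before step 1 (NEG(a)): a=5, z=2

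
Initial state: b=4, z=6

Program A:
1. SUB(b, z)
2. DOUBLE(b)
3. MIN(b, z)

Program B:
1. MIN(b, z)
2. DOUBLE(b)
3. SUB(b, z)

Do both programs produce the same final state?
No

Program A final state: b=-4, z=6
Program B final state: b=2, z=6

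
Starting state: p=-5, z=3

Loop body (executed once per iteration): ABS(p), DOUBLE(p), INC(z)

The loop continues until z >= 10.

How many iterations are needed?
7

Tracing iterations:
Initial: p=-5, z=3
After iteration 1: p=10, z=4
After iteration 2: p=20, z=5
After iteration 3: p=40, z=6
After iteration 4: p=80, z=7
After iteration 5: p=160, z=8
After iteration 6: p=320, z=9
After iteration 7: p=640, z=10
z >= 10 now holds, so the loop exits after 7 iterations.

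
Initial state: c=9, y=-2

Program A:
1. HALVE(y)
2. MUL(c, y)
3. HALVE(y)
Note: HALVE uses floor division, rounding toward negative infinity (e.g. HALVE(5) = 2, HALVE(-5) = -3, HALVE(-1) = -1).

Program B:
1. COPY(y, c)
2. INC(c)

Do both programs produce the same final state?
No

Program A final state: c=-9, y=-1
Program B final state: c=10, y=9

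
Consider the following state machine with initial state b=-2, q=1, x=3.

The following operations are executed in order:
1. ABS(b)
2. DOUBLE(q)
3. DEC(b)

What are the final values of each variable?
{b: 1, q: 2, x: 3}

Step-by-step execution:
Initial: b=-2, q=1, x=3
After step 1 (ABS(b)): b=2, q=1, x=3
After step 2 (DOUBLE(q)): b=2, q=2, x=3
After step 3 (DEC(b)): b=1, q=2, x=3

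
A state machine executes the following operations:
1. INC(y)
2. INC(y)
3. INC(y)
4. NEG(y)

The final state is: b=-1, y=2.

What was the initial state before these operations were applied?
b=-1, y=-5

Working backwards:
Final state: b=-1, y=2
Before step 4 (NEG(y)): b=-1, y=-2
Before step 3 (INC(y)): b=-1, y=-3
Before step 2 (INC(y)): b=-1, y=-4
Before step 1 (INC(y)): b=-1, y=-5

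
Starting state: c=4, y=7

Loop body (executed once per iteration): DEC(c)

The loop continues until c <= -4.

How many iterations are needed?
8

Tracing iterations:
Initial: c=4, y=7
After iteration 1: c=3, y=7
After iteration 2: c=2, y=7
After iteration 3: c=1, y=7
After iteration 4: c=0, y=7
After iteration 5: c=-1, y=7
After iteration 6: c=-2, y=7
After iteration 7: c=-3, y=7
After iteration 8: c=-4, y=7
c <= -4 now holds, so the loop exits after 8 iterations.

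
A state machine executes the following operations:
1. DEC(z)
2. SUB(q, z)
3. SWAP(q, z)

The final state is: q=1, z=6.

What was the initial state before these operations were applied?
q=7, z=2

Working backwards:
Final state: q=1, z=6
Before step 3 (SWAP(q, z)): q=6, z=1
Before step 2 (SUB(q, z)): q=7, z=1
Before step 1 (DEC(z)): q=7, z=2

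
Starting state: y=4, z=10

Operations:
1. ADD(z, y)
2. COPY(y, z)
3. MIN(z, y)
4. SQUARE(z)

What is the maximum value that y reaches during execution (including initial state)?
14

Values of y at each step:
Initial: y = 4
After step 1: y = 4
After step 2: y = 14 ← maximum
After step 3: y = 14
After step 4: y = 14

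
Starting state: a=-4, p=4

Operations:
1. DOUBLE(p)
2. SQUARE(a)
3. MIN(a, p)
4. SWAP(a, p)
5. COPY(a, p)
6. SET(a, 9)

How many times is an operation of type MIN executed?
1

Counting MIN operations:
Step 3: MIN(a, p) ← MIN
Total: 1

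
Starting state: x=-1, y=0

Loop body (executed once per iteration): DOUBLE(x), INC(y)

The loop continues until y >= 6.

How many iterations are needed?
6

Tracing iterations:
Initial: x=-1, y=0
After iteration 1: x=-2, y=1
After iteration 2: x=-4, y=2
After iteration 3: x=-8, y=3
After iteration 4: x=-16, y=4
After iteration 5: x=-32, y=5
After iteration 6: x=-64, y=6
y >= 6 now holds, so the loop exits after 6 iterations.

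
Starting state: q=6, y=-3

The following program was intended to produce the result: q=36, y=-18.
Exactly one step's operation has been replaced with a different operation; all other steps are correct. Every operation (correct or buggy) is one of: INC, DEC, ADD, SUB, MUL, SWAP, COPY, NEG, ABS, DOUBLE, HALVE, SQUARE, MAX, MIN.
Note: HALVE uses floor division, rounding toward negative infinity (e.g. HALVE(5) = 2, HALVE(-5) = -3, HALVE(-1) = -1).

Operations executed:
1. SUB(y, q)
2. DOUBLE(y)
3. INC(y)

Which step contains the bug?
Step 3

Trace with buggy code:
Initial: q=6, y=-3
After step 1: q=6, y=-9
After step 2: q=6, y=-18
After step 3: q=6, y=-17
Actual final q=6, y=-17 ≠ expected q=36, y=-18.
Step 3 is the only position where a single-operation replacement can produce the expected result.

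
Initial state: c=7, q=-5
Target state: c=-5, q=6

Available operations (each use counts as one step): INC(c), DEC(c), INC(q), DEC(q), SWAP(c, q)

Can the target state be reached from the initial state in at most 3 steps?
Yes

Path (2 steps): DEC(c) → SWAP(c, q)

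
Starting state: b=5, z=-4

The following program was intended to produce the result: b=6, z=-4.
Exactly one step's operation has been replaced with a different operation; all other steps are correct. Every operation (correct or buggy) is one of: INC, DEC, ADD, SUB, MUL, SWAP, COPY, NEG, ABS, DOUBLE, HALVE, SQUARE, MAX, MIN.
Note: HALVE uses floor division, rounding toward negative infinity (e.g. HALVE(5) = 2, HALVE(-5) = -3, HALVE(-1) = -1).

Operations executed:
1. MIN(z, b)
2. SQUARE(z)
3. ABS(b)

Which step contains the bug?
Step 2

Trace with buggy code:
Initial: b=5, z=-4
After step 1: b=5, z=-4
After step 2: b=5, z=16
After step 3: b=5, z=16
Actual final b=5, z=16 ≠ expected b=6, z=-4.
Step 2 is the only position where a single-operation replacement can produce the expected result.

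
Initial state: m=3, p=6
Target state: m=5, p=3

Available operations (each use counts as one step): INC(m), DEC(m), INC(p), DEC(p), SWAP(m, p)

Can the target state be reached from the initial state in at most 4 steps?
Yes

Path (2 steps): DEC(p) → SWAP(m, p)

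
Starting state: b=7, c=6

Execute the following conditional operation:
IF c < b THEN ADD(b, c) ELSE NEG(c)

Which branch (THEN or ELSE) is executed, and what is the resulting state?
Branch: THEN, Final state: b=13, c=6

Evaluating condition: c < b
c = 6, b = 7
Condition is True, so THEN branch executes
After ADD(b, c): b=13, c=6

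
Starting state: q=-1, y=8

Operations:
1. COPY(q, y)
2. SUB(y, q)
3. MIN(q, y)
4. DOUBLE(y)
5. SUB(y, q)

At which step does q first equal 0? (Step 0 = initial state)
Step 3

Tracing q:
Initial: q = -1
After step 1: q = 8
After step 2: q = 8
After step 3: q = 0 ← first occurrence
After step 4: q = 0
After step 5: q = 0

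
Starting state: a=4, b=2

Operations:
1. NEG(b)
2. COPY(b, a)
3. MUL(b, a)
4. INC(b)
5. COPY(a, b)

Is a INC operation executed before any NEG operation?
No

First INC: step 4
First NEG: step 1
Since 4 > 1, NEG comes first.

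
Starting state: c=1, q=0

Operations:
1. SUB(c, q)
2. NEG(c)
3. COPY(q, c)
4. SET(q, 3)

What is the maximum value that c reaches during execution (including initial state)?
1

Values of c at each step:
Initial: c = 1 ← maximum
After step 1: c = 1
After step 2: c = -1
After step 3: c = -1
After step 4: c = -1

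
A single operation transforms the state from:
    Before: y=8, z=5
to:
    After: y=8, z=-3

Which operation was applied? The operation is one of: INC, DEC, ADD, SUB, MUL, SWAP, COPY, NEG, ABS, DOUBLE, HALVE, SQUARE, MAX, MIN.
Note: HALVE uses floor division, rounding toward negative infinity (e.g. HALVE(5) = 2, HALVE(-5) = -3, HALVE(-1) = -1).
SUB(z, y)

Analyzing the change:
Before: y=8, z=5
After: y=8, z=-3
Variable z changed from 5 to -3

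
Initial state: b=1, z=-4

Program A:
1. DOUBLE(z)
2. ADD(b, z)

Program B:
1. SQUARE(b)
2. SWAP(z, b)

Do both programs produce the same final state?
No

Program A final state: b=-7, z=-8
Program B final state: b=-4, z=1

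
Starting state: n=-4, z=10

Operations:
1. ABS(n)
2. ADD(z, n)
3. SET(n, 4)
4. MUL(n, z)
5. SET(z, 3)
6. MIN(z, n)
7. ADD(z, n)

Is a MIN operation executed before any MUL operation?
No

First MIN: step 6
First MUL: step 4
Since 6 > 4, MUL comes first.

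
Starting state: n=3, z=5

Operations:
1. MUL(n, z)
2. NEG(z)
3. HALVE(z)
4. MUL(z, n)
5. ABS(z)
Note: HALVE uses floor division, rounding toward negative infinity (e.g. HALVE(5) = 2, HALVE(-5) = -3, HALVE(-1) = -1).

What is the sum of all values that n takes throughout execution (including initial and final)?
78

Values of n at each step:
Initial: n = 3
After step 1: n = 15
After step 2: n = 15
After step 3: n = 15
After step 4: n = 15
After step 5: n = 15
Sum = 3 + 15 + 15 + 15 + 15 + 15 = 78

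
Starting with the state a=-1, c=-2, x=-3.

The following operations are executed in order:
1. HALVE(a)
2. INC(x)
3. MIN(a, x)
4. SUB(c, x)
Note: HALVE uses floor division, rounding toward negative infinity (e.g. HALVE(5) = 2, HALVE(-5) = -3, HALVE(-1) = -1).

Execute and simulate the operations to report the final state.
{a: -2, c: 0, x: -2}

Step-by-step execution:
Initial: a=-1, c=-2, x=-3
After step 1 (HALVE(a)): a=-1, c=-2, x=-3
After step 2 (INC(x)): a=-1, c=-2, x=-2
After step 3 (MIN(a, x)): a=-2, c=-2, x=-2
After step 4 (SUB(c, x)): a=-2, c=0, x=-2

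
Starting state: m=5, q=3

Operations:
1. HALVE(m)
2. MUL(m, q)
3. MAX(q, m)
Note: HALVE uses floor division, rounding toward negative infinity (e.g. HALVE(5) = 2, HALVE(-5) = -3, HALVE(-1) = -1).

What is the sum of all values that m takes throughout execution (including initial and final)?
19

Values of m at each step:
Initial: m = 5
After step 1: m = 2
After step 2: m = 6
After step 3: m = 6
Sum = 5 + 2 + 6 + 6 = 19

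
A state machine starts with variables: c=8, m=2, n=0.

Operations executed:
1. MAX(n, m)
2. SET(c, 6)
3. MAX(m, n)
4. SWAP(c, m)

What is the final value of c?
c = 2

Tracing execution:
Step 1: MAX(n, m) → c = 8
Step 2: SET(c, 6) → c = 6
Step 3: MAX(m, n) → c = 6
Step 4: SWAP(c, m) → c = 2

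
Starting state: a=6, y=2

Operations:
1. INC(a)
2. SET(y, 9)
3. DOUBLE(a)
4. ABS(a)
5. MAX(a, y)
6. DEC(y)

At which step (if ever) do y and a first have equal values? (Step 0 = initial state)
Never

y and a never become equal during execution.

Comparing values at each step:
Initial: y=2, a=6
After step 1: y=2, a=7
After step 2: y=9, a=7
After step 3: y=9, a=14
After step 4: y=9, a=14
After step 5: y=9, a=14
After step 6: y=8, a=14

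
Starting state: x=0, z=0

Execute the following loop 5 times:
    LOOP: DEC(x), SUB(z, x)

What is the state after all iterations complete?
x=-5, z=15

Iteration trace:
Start: x=0, z=0
After iteration 1: x=-1, z=1
After iteration 2: x=-2, z=3
After iteration 3: x=-3, z=6
After iteration 4: x=-4, z=10
After iteration 5: x=-5, z=15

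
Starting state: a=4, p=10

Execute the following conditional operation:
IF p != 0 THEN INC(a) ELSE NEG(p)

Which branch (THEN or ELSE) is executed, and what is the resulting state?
Branch: THEN, Final state: a=5, p=10

Evaluating condition: p != 0
p = 10
Condition is True, so THEN branch executes
After INC(a): a=5, p=10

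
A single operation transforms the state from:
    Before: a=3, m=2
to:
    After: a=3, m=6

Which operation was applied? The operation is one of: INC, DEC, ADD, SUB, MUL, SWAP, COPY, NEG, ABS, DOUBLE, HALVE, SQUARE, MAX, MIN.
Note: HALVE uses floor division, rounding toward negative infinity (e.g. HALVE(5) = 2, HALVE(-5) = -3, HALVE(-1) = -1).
MUL(m, a)

Analyzing the change:
Before: a=3, m=2
After: a=3, m=6
Variable m changed from 2 to 6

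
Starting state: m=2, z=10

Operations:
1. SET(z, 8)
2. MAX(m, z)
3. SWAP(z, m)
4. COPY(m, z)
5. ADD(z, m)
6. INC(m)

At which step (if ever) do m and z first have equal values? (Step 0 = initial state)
Step 2

m and z first become equal after step 2.

Comparing values at each step:
Initial: m=2, z=10
After step 1: m=2, z=8
After step 2: m=8, z=8 ← equal!
After step 3: m=8, z=8 ← equal!
After step 4: m=8, z=8 ← equal!
After step 5: m=8, z=16
After step 6: m=9, z=16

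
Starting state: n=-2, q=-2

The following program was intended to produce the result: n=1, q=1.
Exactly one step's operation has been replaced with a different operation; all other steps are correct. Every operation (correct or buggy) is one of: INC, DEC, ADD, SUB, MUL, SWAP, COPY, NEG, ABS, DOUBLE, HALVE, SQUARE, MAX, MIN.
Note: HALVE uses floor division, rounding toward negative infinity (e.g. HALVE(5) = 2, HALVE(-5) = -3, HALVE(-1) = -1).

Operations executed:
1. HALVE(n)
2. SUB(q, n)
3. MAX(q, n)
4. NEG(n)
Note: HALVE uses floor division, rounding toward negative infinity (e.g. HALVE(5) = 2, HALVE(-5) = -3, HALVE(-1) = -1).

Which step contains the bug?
Step 3

Trace with buggy code:
Initial: n=-2, q=-2
After step 1: n=-1, q=-2
After step 2: n=-1, q=-1
After step 3: n=-1, q=-1
After step 4: n=1, q=-1
Actual final n=1, q=-1 ≠ expected n=1, q=1.
Step 3 is the only position where a single-operation replacement can produce the expected result.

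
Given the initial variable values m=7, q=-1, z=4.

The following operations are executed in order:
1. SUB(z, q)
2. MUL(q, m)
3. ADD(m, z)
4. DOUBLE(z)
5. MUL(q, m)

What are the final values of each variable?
{m: 12, q: -84, z: 10}

Step-by-step execution:
Initial: m=7, q=-1, z=4
After step 1 (SUB(z, q)): m=7, q=-1, z=5
After step 2 (MUL(q, m)): m=7, q=-7, z=5
After step 3 (ADD(m, z)): m=12, q=-7, z=5
After step 4 (DOUBLE(z)): m=12, q=-7, z=10
After step 5 (MUL(q, m)): m=12, q=-84, z=10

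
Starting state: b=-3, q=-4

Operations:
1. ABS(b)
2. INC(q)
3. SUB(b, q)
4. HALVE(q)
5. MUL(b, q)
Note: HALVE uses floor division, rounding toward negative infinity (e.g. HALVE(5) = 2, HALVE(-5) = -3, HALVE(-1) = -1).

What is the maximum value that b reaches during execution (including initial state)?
6

Values of b at each step:
Initial: b = -3
After step 1: b = 3
After step 2: b = 3
After step 3: b = 6 ← maximum
After step 4: b = 6
After step 5: b = -12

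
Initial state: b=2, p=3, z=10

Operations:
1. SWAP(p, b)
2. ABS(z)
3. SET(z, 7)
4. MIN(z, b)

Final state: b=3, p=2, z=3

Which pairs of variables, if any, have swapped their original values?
(b, p)

Comparing initial and final values:
b: 2 → 3
z: 10 → 3
p: 3 → 2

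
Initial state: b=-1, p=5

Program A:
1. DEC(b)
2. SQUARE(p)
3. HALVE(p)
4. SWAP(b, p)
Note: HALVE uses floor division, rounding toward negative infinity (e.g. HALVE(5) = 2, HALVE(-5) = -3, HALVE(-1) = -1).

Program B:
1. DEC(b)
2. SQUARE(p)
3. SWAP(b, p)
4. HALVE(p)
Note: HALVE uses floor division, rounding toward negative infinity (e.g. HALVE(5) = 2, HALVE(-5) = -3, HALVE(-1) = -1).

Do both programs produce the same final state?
No

Program A final state: b=12, p=-2
Program B final state: b=25, p=-1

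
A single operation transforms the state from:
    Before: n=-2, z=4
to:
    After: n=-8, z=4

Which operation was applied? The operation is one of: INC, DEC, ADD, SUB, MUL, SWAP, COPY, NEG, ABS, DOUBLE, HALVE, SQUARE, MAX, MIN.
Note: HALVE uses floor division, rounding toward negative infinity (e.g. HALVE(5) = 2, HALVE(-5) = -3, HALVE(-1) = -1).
MUL(n, z)

Analyzing the change:
Before: n=-2, z=4
After: n=-8, z=4
Variable n changed from -2 to -8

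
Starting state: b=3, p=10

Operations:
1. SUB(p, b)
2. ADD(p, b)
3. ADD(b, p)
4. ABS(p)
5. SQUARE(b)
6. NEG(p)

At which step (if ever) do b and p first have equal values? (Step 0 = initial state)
Never

b and p never become equal during execution.

Comparing values at each step:
Initial: b=3, p=10
After step 1: b=3, p=7
After step 2: b=3, p=10
After step 3: b=13, p=10
After step 4: b=13, p=10
After step 5: b=169, p=10
After step 6: b=169, p=-10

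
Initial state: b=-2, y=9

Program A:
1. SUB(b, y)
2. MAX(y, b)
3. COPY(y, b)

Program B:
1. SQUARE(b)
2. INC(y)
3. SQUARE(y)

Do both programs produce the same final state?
No

Program A final state: b=-11, y=-11
Program B final state: b=4, y=100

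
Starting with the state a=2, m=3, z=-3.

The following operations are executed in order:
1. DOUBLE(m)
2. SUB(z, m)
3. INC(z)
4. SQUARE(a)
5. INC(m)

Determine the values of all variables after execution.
{a: 4, m: 7, z: -8}

Step-by-step execution:
Initial: a=2, m=3, z=-3
After step 1 (DOUBLE(m)): a=2, m=6, z=-3
After step 2 (SUB(z, m)): a=2, m=6, z=-9
After step 3 (INC(z)): a=2, m=6, z=-8
After step 4 (SQUARE(a)): a=4, m=6, z=-8
After step 5 (INC(m)): a=4, m=7, z=-8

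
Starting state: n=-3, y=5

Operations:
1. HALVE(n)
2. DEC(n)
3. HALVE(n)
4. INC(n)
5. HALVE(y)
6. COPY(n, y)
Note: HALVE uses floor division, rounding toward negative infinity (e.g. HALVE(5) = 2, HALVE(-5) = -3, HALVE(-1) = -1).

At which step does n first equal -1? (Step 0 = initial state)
Step 4

Tracing n:
Initial: n = -3
After step 1: n = -2
After step 2: n = -3
After step 3: n = -2
After step 4: n = -1 ← first occurrence
After step 5: n = -1
After step 6: n = 2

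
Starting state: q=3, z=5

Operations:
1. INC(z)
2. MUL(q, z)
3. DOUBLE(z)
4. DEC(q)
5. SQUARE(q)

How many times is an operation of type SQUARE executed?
1

Counting SQUARE operations:
Step 5: SQUARE(q) ← SQUARE
Total: 1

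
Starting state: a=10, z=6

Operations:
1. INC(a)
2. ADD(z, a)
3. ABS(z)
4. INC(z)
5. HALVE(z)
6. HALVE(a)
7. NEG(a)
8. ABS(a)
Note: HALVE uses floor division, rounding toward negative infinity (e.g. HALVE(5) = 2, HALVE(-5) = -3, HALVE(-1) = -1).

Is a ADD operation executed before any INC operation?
No

First ADD: step 2
First INC: step 1
Since 2 > 1, INC comes first.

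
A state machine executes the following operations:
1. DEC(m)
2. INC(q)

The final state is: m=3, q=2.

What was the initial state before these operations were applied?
m=4, q=1

Working backwards:
Final state: m=3, q=2
Before step 2 (INC(q)): m=3, q=1
Before step 1 (DEC(m)): m=4, q=1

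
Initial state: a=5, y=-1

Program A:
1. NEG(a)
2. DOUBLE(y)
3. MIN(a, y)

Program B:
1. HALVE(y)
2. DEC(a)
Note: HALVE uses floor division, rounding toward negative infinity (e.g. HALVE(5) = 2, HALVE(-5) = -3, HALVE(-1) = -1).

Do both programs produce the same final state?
No

Program A final state: a=-5, y=-2
Program B final state: a=4, y=-1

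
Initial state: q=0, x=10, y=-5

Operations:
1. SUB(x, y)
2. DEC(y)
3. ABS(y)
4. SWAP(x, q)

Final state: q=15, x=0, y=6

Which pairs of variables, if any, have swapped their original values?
None

Comparing initial and final values:
x: 10 → 0
y: -5 → 6
q: 0 → 15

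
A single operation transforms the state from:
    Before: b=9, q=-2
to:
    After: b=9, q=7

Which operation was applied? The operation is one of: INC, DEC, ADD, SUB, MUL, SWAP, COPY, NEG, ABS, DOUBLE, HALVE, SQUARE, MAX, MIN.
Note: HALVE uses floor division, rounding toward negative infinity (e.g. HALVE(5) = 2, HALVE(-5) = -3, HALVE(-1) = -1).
ADD(q, b)

Analyzing the change:
Before: b=9, q=-2
After: b=9, q=7
Variable q changed from -2 to 7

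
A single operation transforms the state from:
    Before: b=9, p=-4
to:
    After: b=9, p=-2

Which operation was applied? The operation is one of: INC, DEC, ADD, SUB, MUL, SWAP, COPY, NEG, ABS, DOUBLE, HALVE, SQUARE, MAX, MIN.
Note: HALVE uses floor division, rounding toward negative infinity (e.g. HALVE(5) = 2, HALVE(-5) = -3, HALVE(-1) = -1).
HALVE(p)

Analyzing the change:
Before: b=9, p=-4
After: b=9, p=-2
Variable p changed from -4 to -2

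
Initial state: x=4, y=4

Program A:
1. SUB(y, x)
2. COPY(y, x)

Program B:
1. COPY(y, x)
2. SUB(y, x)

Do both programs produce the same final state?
No

Program A final state: x=4, y=4
Program B final state: x=4, y=0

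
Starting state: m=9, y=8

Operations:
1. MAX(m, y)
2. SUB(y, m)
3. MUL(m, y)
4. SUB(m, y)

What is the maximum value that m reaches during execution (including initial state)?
9

Values of m at each step:
Initial: m = 9 ← maximum
After step 1: m = 9
After step 2: m = 9
After step 3: m = -9
After step 4: m = -8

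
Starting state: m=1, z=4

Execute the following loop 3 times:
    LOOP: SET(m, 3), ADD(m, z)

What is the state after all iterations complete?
m=7, z=4

Iteration trace:
Start: m=1, z=4
After iteration 1: m=7, z=4
After iteration 2: m=7, z=4
After iteration 3: m=7, z=4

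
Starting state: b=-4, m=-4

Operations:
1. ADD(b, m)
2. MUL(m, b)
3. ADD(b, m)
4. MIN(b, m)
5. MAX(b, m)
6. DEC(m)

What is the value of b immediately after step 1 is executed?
b = -8

Tracing b through execution:
Initial: b = -4
After step 1 (ADD(b, m)): b = -8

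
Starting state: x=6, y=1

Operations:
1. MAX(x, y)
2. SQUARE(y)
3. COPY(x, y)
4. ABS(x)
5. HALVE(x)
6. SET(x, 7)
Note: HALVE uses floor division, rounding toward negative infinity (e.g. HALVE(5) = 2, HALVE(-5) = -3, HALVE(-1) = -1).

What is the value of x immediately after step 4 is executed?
x = 1

Tracing x through execution:
Initial: x = 6
After step 1 (MAX(x, y)): x = 6
After step 2 (SQUARE(y)): x = 6
After step 3 (COPY(x, y)): x = 1
After step 4 (ABS(x)): x = 1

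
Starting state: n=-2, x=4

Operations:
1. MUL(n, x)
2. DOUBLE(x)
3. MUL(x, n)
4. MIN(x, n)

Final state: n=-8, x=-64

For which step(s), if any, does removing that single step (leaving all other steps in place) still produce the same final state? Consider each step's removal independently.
Step(s) 4

Testing removal of each single step:
Without step 1: final = n=-2, x=-16 (different)
Without step 2: final = n=-8, x=-32 (different)
Without step 3: final = n=-8, x=-8 (different)
Without step 4: final = n=-8, x=-64 (same)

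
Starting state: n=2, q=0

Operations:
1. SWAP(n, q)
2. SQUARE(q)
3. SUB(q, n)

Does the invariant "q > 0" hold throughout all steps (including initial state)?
No, violated at the initial state

The invariant is violated at the initial state (step 0).

State at each step:
Initial: n=2, q=0
After step 1: n=0, q=2
After step 2: n=0, q=4
After step 3: n=0, q=4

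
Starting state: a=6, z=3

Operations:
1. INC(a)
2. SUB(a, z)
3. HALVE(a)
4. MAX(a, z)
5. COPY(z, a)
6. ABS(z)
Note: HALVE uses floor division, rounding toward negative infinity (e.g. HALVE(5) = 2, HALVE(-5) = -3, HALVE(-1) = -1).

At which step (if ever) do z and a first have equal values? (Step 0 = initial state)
Step 4

z and a first become equal after step 4.

Comparing values at each step:
Initial: z=3, a=6
After step 1: z=3, a=7
After step 2: z=3, a=4
After step 3: z=3, a=2
After step 4: z=3, a=3 ← equal!
After step 5: z=3, a=3 ← equal!
After step 6: z=3, a=3 ← equal!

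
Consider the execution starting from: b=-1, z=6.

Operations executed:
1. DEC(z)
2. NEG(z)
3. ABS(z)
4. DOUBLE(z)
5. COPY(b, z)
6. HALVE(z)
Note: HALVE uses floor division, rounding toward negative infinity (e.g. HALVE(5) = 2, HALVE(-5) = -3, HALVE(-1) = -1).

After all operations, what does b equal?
b = 10

Tracing execution:
Step 1: DEC(z) → b = -1
Step 2: NEG(z) → b = -1
Step 3: ABS(z) → b = -1
Step 4: DOUBLE(z) → b = -1
Step 5: COPY(b, z) → b = 10
Step 6: HALVE(z) → b = 10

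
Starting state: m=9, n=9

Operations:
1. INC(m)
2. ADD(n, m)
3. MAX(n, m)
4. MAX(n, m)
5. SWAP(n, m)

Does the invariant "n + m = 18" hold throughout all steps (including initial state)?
No, violated after step 1

The invariant is violated after step 1.

State at each step:
Initial: m=9, n=9
After step 1: m=10, n=9
After step 2: m=10, n=19
After step 3: m=10, n=19
After step 4: m=10, n=19
After step 5: m=19, n=10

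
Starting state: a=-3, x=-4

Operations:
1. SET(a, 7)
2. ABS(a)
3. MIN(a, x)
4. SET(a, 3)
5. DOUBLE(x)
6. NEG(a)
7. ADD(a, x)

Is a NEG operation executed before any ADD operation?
Yes

First NEG: step 6
First ADD: step 7
Since 6 < 7, NEG comes first.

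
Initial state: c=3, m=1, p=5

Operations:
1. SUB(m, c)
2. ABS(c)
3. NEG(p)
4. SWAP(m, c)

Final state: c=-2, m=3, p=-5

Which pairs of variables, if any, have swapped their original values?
None

Comparing initial and final values:
p: 5 → -5
c: 3 → -2
m: 1 → 3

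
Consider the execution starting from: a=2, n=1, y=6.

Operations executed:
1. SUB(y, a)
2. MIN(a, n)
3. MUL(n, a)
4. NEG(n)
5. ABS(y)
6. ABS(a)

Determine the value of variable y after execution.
y = 4

Tracing execution:
Step 1: SUB(y, a) → y = 4
Step 2: MIN(a, n) → y = 4
Step 3: MUL(n, a) → y = 4
Step 4: NEG(n) → y = 4
Step 5: ABS(y) → y = 4
Step 6: ABS(a) → y = 4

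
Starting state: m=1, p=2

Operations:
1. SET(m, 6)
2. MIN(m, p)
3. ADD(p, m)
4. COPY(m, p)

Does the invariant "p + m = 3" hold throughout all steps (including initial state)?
No, violated after step 1

The invariant is violated after step 1.

State at each step:
Initial: m=1, p=2
After step 1: m=6, p=2
After step 2: m=2, p=2
After step 3: m=2, p=4
After step 4: m=4, p=4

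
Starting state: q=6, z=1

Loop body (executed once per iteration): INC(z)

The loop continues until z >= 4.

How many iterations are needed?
3

Tracing iterations:
Initial: q=6, z=1
After iteration 1: q=6, z=2
After iteration 2: q=6, z=3
After iteration 3: q=6, z=4
z >= 4 now holds, so the loop exits after 3 iterations.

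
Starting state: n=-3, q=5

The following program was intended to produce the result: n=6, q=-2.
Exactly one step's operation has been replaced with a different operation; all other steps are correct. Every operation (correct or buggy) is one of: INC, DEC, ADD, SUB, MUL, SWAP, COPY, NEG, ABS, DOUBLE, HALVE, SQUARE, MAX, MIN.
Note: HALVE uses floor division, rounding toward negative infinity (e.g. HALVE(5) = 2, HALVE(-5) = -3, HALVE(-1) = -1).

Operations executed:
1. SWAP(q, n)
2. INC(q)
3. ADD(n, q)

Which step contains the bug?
Step 3

Trace with buggy code:
Initial: n=-3, q=5
After step 1: n=5, q=-3
After step 2: n=5, q=-2
After step 3: n=3, q=-2
Actual final n=3, q=-2 ≠ expected n=6, q=-2.
Step 3 is the only position where a single-operation replacement can produce the expected result.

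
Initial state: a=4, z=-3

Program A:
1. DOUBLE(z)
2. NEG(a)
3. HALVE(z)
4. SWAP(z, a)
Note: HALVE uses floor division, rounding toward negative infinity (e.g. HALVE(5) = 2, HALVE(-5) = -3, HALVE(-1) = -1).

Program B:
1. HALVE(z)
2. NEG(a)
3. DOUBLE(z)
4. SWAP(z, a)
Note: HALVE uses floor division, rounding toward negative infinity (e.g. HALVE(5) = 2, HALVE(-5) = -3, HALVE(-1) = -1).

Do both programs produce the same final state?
No

Program A final state: a=-3, z=-4
Program B final state: a=-4, z=-4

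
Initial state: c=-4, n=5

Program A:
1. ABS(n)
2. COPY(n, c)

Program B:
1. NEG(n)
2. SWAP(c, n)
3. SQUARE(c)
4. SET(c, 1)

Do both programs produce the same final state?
No

Program A final state: c=-4, n=-4
Program B final state: c=1, n=-4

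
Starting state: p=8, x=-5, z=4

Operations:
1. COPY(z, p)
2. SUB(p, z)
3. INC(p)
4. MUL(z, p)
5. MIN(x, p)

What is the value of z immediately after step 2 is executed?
z = 8

Tracing z through execution:
Initial: z = 4
After step 1 (COPY(z, p)): z = 8
After step 2 (SUB(p, z)): z = 8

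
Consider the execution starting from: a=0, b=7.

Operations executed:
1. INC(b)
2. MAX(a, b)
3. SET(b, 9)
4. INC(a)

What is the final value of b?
b = 9

Tracing execution:
Step 1: INC(b) → b = 8
Step 2: MAX(a, b) → b = 8
Step 3: SET(b, 9) → b = 9
Step 4: INC(a) → b = 9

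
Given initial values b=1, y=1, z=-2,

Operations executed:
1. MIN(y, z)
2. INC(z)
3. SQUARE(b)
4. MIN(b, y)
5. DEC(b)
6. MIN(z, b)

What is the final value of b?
b = -3

Tracing execution:
Step 1: MIN(y, z) → b = 1
Step 2: INC(z) → b = 1
Step 3: SQUARE(b) → b = 1
Step 4: MIN(b, y) → b = -2
Step 5: DEC(b) → b = -3
Step 6: MIN(z, b) → b = -3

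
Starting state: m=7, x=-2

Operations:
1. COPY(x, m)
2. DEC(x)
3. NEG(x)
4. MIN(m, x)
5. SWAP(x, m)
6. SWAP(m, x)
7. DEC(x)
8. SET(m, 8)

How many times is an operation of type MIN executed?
1

Counting MIN operations:
Step 4: MIN(m, x) ← MIN
Total: 1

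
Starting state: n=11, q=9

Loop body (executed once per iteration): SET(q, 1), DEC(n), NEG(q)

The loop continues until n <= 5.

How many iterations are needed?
6

Tracing iterations:
Initial: n=11, q=9
After iteration 1: n=10, q=-1
After iteration 2: n=9, q=-1
After iteration 3: n=8, q=-1
After iteration 4: n=7, q=-1
After iteration 5: n=6, q=-1
After iteration 6: n=5, q=-1
n <= 5 now holds, so the loop exits after 6 iterations.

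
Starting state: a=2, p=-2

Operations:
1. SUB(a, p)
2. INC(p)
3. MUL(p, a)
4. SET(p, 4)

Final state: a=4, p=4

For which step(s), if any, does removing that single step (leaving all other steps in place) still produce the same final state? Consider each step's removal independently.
Step(s) 2, 3

Testing removal of each single step:
Without step 1: final = a=2, p=4 (different)
Without step 2: final = a=4, p=4 (same)
Without step 3: final = a=4, p=4 (same)
Without step 4: final = a=4, p=-4 (different)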